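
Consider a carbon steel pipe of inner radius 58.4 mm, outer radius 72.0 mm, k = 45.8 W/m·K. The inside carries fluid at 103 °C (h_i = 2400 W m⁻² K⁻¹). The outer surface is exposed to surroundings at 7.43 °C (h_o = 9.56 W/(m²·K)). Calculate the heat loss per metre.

Series thermal resistances, inner to outer:
  R'_conv,in = 1/(2πr h) = 1/(2π·0.0584·2400) = 0.001136 m·K/W
  R'_carbon steel = ln(0.0720/0.0584)/(2πk) = 0.2094/(2π·45.8) = 7.275×10^-4 m·K/W
  R'_conv,out = 1/(2πr h) = 1/(2π·0.0720·9.56) = 0.2312 m·K/W
ΣR = 0.001136 + 7.275×10^-4 + 0.2312 = 0.2331 m·K/W
Q' = ΔT/ΣR = (103 °C − 7.43 °C)/0.2331 = 410 W/m

Q' = 410 W/m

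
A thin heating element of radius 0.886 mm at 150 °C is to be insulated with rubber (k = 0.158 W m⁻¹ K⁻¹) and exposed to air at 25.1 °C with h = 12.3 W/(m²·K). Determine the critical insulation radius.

For a cylinder, r_cr = k_ins/h = 0.158/12.3 = 0.0128 m = 1.28 cm

r_cr = 1.28 cm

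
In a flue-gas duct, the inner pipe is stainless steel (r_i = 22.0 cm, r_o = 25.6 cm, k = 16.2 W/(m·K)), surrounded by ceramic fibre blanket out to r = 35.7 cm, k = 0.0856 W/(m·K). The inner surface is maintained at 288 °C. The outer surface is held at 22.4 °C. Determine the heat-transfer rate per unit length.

Q' = 429 W/m

Series thermal resistances, inner to outer:
  R'_stainless steel = ln(0.256/0.220)/(2πk) = 0.1515/(2π·16.2) = 0.001489 m·K/W
  R'_ceramic fibre blanket = ln(0.357/0.256)/(2πk) = 0.3326/(2π·0.0856) = 0.6183 m·K/W
ΣR = 0.001489 + 0.6183 = 0.6198 m·K/W
Q' = ΔT/ΣR = (288 °C − 22.4 °C)/0.6198 = 429 W/m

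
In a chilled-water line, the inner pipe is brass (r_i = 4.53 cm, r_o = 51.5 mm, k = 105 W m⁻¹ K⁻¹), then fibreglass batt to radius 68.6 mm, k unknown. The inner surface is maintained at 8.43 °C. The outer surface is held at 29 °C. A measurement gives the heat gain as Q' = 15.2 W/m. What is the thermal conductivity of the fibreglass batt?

k = 0.0337 W/m·K

ΣR = ΔT/Q' = |8.43 − 29|/15.2 = 1.353 m·K/W
Known resistances:
  R'_brass = ln(0.0515/0.0453)/(2πk) = 0.1283/(2π·105) = 1.944×10^-4 m·K/W
R_fibreglass batt = ΣR − ΣR_known = 1.353 − 1.944×10^-4 = 1.353 m·K/W
ln(r₂/r₁)/(2πk) = 1.353 ⇒ k = 0.2867/(2π·1.353) = 0.0337 W/m·K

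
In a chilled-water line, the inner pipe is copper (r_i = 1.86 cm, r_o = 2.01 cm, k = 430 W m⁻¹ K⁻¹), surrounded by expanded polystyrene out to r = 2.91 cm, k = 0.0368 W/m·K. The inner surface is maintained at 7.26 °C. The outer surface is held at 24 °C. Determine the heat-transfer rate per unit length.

Q' = 10.5 W/m

Series thermal resistances, inner to outer:
  R'_copper = ln(0.0201/0.0186)/(2πk) = 0.07756/(2π·430) = 2.871×10^-5 m·K/W
  R'_expanded polystyrene = ln(0.0291/0.0201)/(2πk) = 0.3700/(2π·0.0368) = 1.600 m·K/W
ΣR = 2.871×10^-5 + 1.600 = 1.600 m·K/W
Q' = ΔT/ΣR = (7.26 °C − 24 °C)/1.600 = -10.5 W/m
(Negative Q' ⇒ heat flows inward; heat gain = 10.5 W/m.)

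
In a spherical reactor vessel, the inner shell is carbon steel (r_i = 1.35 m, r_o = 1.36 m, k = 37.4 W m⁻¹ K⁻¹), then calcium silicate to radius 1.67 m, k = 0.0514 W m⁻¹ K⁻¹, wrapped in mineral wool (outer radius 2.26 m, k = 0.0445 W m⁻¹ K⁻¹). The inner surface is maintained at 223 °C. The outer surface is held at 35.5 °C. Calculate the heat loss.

Treat each layer as a resistance in series:
  R_carbon steel = (1/1.35 − 1/1.36)/(4πk) = 0.005447/(4π·37.4) = 1.159×10^-5 K/W
  R_calcium silicate = (1/1.36 − 1/1.67)/(4πk) = 0.1365/(4π·0.0514) = 0.2113 K/W
  R_mineral wool = (1/1.67 − 1/2.26)/(4πk) = 0.1563/(4π·0.0445) = 0.2795 K/W
ΣR = 1.159×10^-5 + 0.2113 + 0.2795 = 0.4908 K/W
Q = ΔT/ΣR = (223 °C − 35.5 °C)/0.4908 = 382 W

Q = 382 W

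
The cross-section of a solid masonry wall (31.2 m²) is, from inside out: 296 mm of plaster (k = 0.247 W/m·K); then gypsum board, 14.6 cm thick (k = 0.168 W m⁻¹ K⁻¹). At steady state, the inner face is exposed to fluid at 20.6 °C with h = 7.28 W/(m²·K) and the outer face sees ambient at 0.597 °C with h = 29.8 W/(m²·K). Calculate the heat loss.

Q = 279 W

Resistance network (inner→outer):
  R_conv,in = 1/(hA) = 1/(7.28·31.2) = 0.004403 K/W
  R_plaster = L/(kA) = 0.296/(0.247·31.2) = 0.03841 K/W
  R_gypsum board = L/(kA) = 0.146/(0.168·31.2) = 0.02785 K/W
  R_conv,out = 1/(hA) = 1/(29.8·31.2) = 0.001076 K/W
ΣR = 0.004403 + 0.03841 + 0.02785 + 0.001076 = 0.07174 K/W
Q = ΔT/ΣR = (20.6 °C − 0.597 °C)/0.07174 = 279 W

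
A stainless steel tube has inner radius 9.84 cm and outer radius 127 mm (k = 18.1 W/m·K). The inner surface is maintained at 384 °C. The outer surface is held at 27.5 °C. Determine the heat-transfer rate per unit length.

Q' = 2πk·ΔT/ln(r₂/r₁) = 2π × 18.1 × 356.5 / ln(0.127/0.0984) = 1.59×10^5 W/m

Q' = 159 kW/m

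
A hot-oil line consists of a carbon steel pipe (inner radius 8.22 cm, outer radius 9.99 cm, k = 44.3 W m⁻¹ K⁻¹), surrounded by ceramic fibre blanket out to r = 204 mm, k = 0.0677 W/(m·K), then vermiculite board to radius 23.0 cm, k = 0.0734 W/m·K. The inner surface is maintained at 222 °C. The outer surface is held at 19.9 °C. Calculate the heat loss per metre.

Series thermal resistances, inner to outer:
  R'_carbon steel = ln(0.0999/0.0822)/(2πk) = 0.1950/(2π·44.3) = 7.006×10^-4 m·K/W
  R'_ceramic fibre blanket = ln(0.204/0.0999)/(2πk) = 0.7140/(2π·0.0677) = 1.678 m·K/W
  R'_vermiculite board = ln(0.230/0.204)/(2πk) = 0.1200/(2π·0.0734) = 0.2601 m·K/W
ΣR = 7.006×10^-4 + 1.678 + 0.2601 = 1.939 m·K/W
Q' = ΔT/ΣR = (222 °C − 19.9 °C)/1.939 = 104 W/m

Q' = 104 W/m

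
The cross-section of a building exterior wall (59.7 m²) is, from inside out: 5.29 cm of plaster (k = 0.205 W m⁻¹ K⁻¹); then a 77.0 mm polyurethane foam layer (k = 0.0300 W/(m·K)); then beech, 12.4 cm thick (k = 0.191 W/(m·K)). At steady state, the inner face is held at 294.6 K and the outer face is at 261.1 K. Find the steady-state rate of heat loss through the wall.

Treat each layer as a resistance in series:
  R_plaster = L/(kA) = 0.0529/(0.205·59.7) = 0.004322 K/W
  R_polyurethane foam = L/(kA) = 0.0770/(0.0300·59.7) = 0.04299 K/W
  R_beech = L/(kA) = 0.124/(0.191·59.7) = 0.01087 K/W
ΣR = 0.004322 + 0.04299 + 0.01087 = 0.05818 K/W
Q = ΔT/ΣR = (294.6 K − 261.1 K)/0.05818 = 576 W

Q = 576 W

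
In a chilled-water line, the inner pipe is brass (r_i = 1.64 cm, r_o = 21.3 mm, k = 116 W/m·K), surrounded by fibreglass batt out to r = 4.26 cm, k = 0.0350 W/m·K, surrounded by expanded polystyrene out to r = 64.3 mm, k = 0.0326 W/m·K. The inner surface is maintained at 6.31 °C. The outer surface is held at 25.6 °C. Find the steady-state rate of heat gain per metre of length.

Treat each layer as a resistance in series:
  R'_brass = ln(0.0213/0.0164)/(2πk) = 0.2614/(2π·116) = 3.587×10^-4 m·K/W
  R'_fibreglass batt = ln(0.0426/0.0213)/(2πk) = 0.6931/(2π·0.0350) = 3.152 m·K/W
  R'_expanded polystyrene = ln(0.0643/0.0426)/(2πk) = 0.4117/(2π·0.0326) = 2.010 m·K/W
ΣR = 3.587×10^-4 + 3.152 + 2.010 = 5.162 m·K/W
Q' = ΔT/ΣR = (6.31 °C − 25.6 °C)/5.162 = -3.74 W/m
(Negative Q' ⇒ heat flows inward; heat gain = 3.74 W/m.)

Q' = 3.74 W/m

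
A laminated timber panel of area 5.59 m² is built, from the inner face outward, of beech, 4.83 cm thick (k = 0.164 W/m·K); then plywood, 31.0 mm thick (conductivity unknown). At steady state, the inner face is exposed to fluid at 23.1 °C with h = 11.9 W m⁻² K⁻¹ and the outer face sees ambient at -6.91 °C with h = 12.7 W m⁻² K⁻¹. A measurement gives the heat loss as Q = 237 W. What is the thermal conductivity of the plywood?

ΣR = ΔT/Q = |23.1 − -6.91|/237 = 0.1266 K/W
Known resistances:
  R_conv,in = 1/(hA) = 1/(11.9·5.59) = 0.01503 K/W
  R_beech = L/(kA) = 0.0483/(0.164·5.59) = 0.05269 K/W
  R_conv,out = 1/(hA) = 1/(12.7·5.59) = 0.01409 K/W
R_plywood = ΣR − ΣR_known = 0.1266 − 0.08181 = 0.04479 K/W
L/(kA) = 0.04479 ⇒ k = 0.0310/(0.04479·5.59) = 0.124 W/m·K

k = 0.124 W/m·K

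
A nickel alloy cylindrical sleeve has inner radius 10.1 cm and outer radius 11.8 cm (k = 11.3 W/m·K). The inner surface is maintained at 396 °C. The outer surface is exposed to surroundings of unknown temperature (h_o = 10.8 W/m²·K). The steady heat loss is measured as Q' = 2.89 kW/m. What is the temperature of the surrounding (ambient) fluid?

T_out = 28.7 °C

Series resistances:
  R'_nickel alloy = ln(0.118/0.101)/(2πk) = 0.1556/(2π·11.3) = 0.002191 m·K/W
  R'_conv,out = 1/(2πr h) = 1/(2π·0.118·10.8) = 0.1249 m·K/W
ΣR = 0.1271 m·K/W
ΔT = Q'·ΣR = 2890 × 0.1271 = 367.3 K
Heat flows outward, so T_out = T_in − ΔT = 396 − 367.3 = 28.7 °C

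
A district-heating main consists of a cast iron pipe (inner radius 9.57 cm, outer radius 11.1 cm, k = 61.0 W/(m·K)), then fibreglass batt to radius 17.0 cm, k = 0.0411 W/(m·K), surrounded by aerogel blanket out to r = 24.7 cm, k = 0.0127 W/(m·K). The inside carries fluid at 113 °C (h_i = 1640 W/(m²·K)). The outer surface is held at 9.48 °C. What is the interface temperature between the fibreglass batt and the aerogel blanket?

Treat each layer as a resistance in series:
  R'_conv,in = 1/(2πr h) = 1/(2π·0.0957·1640) = 0.001014 m·K/W
  R'_cast iron = ln(0.111/0.0957)/(2πk) = 0.1483/(2π·61.0) = 3.870×10^-4 m·K/W
  R'_fibreglass batt = ln(0.170/0.111)/(2πk) = 0.4263/(2π·0.0411) = 1.651 m·K/W
  R'_aerogel blanket = ln(0.247/0.170)/(2πk) = 0.3736/(2π·0.0127) = 4.682 m·K/W
ΣR = 0.001014 + 3.870×10^-4 + 1.651 + 4.682 = 6.334 m·K/W
Q' = ΔT/ΣR = (113 °C − 9.48 °C)/6.334 = 16.34 W/m
From the inner boundary to the fibreglass batt/aerogel blanket interface, ΣR_partial = 1.652 m·K/W.
T_interface = T_in − Q'·ΣR_partial = 113 °C − (16.34)(1.652) = 86.0 °C

T = 86.0 °C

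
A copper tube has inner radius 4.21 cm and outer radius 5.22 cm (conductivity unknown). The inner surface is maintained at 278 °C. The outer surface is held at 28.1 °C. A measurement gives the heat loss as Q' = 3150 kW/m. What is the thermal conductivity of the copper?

ΣR = ΔT/Q' = |278 − 28.1|/3.15×10^6 = 7.933×10^-5 m·K/W
ln(r₂/r₁)/(2πk) = 7.933×10^-5 ⇒ k = 0.2150/(2π·7.933×10^-5) = 431 W/m·K

k = 431 W/m·K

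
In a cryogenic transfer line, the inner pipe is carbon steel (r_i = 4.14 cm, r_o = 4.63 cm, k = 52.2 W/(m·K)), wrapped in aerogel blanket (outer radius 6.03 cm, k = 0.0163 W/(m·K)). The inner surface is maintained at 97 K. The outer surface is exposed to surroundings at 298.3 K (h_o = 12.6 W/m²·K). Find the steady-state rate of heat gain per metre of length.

Q' = 72.2 W/m

Treat each layer as a resistance in series:
  R'_carbon steel = ln(0.0463/0.0414)/(2πk) = 0.1119/(2π·52.2) = 3.411×10^-4 m·K/W
  R'_aerogel blanket = ln(0.0603/0.0463)/(2πk) = 0.2642/(2π·0.0163) = 2.580 m·K/W
  R'_conv,out = 1/(2πr h) = 1/(2π·0.0603·12.6) = 0.2095 m·K/W
ΣR = 3.411×10^-4 + 2.580 + 0.2095 = 2.790 m·K/W
Q' = ΔT/ΣR = (97 K − 298.3 K)/2.790 = -72.2 W/m
(Negative Q' ⇒ heat flows inward; heat gain = 72.2 W/m.)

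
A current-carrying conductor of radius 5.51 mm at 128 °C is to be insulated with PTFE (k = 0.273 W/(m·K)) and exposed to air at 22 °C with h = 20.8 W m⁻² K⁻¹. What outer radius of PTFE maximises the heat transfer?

For a cylinder, r_cr = k_ins/h = 0.273/20.8 = 0.0131 m = 1.31 cm

r_cr = 1.31 cm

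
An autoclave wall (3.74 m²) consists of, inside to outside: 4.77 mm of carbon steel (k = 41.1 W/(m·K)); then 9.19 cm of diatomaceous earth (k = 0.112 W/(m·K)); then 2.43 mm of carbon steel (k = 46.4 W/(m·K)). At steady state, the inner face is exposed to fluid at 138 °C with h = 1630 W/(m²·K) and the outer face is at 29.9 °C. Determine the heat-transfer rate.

Q = 492 W

Series thermal resistances, inner to outer:
  R_conv,in = 1/(hA) = 1/(1630·3.74) = 1.640×10^-4 K/W
  R_carbon steel = L/(kA) = 0.00477/(41.1·3.74) = 3.103×10^-5 K/W
  R_diatomaceous earth = L/(kA) = 0.0919/(0.112·3.74) = 0.2194 K/W
  R_carbon steel = L/(kA) = 0.00243/(46.4·3.74) = 1.400×10^-5 K/W
ΣR = 1.640×10^-4 + 3.103×10^-5 + 0.2194 + 1.400×10^-5 = 0.2196 K/W
Q = ΔT/ΣR = (138 °C − 29.9 °C)/0.2196 = 492 W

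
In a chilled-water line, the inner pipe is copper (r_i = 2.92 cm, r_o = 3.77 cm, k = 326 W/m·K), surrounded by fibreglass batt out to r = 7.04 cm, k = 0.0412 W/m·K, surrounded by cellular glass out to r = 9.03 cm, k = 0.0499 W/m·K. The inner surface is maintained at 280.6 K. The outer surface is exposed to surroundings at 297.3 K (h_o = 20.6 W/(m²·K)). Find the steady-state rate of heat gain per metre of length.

Q' = 5.07 W/m

Resistance network (inner→outer):
  R'_copper = ln(0.0377/0.0292)/(2πk) = 0.2555/(2π·326) = 1.247×10^-4 m·K/W
  R'_fibreglass batt = ln(0.0704/0.0377)/(2πk) = 0.6245/(2π·0.0412) = 2.413 m·K/W
  R'_cellular glass = ln(0.0903/0.0704)/(2πk) = 0.2489/(2π·0.0499) = 0.7940 m·K/W
  R'_conv,out = 1/(2πr h) = 1/(2π·0.0903·20.6) = 0.08556 m·K/W
ΣR = 1.247×10^-4 + 2.413 + 0.7940 + 0.08556 = 3.293 m·K/W
Q' = ΔT/ΣR = (280.6 K − 297.3 K)/3.293 = -5.07 W/m
(Negative Q' ⇒ heat flows inward; heat gain = 5.07 W/m.)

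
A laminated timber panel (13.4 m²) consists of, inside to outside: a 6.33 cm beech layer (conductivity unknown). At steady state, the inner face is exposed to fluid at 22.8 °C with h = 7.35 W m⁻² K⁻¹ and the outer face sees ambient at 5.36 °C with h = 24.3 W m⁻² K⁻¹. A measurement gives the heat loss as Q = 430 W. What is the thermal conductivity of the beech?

k = 0.173 W/m·K

ΣR = ΔT/Q = |22.8 − 5.36|/430 = 0.04056 K/W
Known resistances:
  R_conv,in = 1/(hA) = 1/(7.35·13.4) = 0.01015 K/W
  R_conv,out = 1/(hA) = 1/(24.3·13.4) = 0.003071 K/W
R_beech = ΣR − ΣR_known = 0.04056 − 0.01322 = 0.02734 K/W
L/(kA) = 0.02734 ⇒ k = 0.0633/(0.02734·13.4) = 0.173 W/m·K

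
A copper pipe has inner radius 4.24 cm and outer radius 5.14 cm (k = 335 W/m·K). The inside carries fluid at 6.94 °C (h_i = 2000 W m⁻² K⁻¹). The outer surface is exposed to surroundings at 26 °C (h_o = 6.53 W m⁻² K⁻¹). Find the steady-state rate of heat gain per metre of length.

Series thermal resistances, inner to outer:
  R'_conv,in = 1/(2πr h) = 1/(2π·0.0424·2000) = 0.001877 m·K/W
  R'_copper = ln(0.0514/0.0424)/(2πk) = 0.1925/(2π·335) = 9.145×10^-5 m·K/W
  R'_conv,out = 1/(2πr h) = 1/(2π·0.0514·6.53) = 0.4742 m·K/W
ΣR = 0.001877 + 9.145×10^-5 + 0.4742 = 0.4762 m·K/W
Q' = ΔT/ΣR = (6.94 °C − 26 °C)/0.4762 = -40.0 W/m
(Negative Q' ⇒ heat flows inward; heat gain = 40.0 W/m.)

Q' = 40.0 W/m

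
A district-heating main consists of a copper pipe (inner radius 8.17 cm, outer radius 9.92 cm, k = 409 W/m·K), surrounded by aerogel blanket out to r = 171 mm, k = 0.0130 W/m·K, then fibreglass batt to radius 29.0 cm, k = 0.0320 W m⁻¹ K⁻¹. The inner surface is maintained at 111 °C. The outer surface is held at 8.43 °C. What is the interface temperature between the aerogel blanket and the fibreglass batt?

Treat each layer as a resistance in series:
  R'_copper = ln(0.0992/0.0817)/(2πk) = 0.1941/(2π·409) = 7.552×10^-5 m·K/W
  R'_aerogel blanket = ln(0.171/0.0992)/(2πk) = 0.5445/(2π·0.0130) = 6.666 m·K/W
  R'_fibreglass batt = ln(0.290/0.171)/(2πk) = 0.5282/(2π·0.0320) = 2.627 m·K/W
ΣR = 7.552×10^-5 + 6.666 + 2.627 = 9.293 m·K/W
Q' = ΔT/ΣR = (111 °C − 8.43 °C)/9.293 = 11.04 W/m
From the inner boundary to the aerogel blanket/fibreglass batt interface, ΣR_partial = 6.666 m·K/W.
T_interface = T_in − Q'·ΣR_partial = 111 °C − (11.04)(6.666) = 37.4 °C

T = 37.4 °C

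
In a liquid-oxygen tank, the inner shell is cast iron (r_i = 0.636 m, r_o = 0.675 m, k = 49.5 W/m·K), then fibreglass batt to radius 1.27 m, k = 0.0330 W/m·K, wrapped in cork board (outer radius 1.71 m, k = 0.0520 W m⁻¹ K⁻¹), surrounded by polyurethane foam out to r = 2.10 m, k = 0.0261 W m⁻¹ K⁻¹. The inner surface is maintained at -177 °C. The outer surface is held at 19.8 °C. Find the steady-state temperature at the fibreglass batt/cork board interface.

Resistance network (inner→outer):
  R_cast iron = (1/0.636 − 1/0.675)/(4πk) = 0.09085/(4π·49.5) = 1.460×10^-4 K/W
  R_fibreglass batt = (1/0.675 − 1/1.27)/(4πk) = 0.6941/(4π·0.0330) = 1.674 K/W
  R_cork board = (1/1.27 − 1/1.71)/(4πk) = 0.2026/(4π·0.0520) = 0.3101 K/W
  R_polyurethane foam = (1/1.71 − 1/2.10)/(4πk) = 0.1086/(4π·0.0261) = 0.3311 K/W
ΣR = 1.460×10^-4 + 1.674 + 0.3101 + 0.3311 = 2.315 K/W
Q = ΔT/ΣR = (-177 °C − 19.8 °C)/2.315 = -85.01 W
From the inner boundary to the fibreglass batt/cork board interface, ΣR_partial = 1.674 K/W.
T_interface = T_in − Q·ΣR_partial = -177 °C − (-85.01)(1.674) = -34.7 °C

T = -34.7 °C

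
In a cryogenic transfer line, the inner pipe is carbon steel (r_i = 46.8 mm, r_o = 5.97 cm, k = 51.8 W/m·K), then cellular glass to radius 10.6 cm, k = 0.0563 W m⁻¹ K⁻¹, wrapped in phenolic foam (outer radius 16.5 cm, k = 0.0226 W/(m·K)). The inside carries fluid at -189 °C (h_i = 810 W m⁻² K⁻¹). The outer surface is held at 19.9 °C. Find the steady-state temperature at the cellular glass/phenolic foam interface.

T = -117 °C

Series thermal resistances, inner to outer:
  R'_conv,in = 1/(2πr h) = 1/(2π·0.0468·810) = 0.004198 m·K/W
  R'_carbon steel = ln(0.0597/0.0468)/(2πk) = 0.2434/(2π·51.8) = 7.480×10^-4 m·K/W
  R'_cellular glass = ln(0.106/0.0597)/(2πk) = 0.5741/(2π·0.0563) = 1.623 m·K/W
  R'_phenolic foam = ln(0.165/0.106)/(2πk) = 0.4425/(2π·0.0226) = 3.116 m·K/W
ΣR = 0.004198 + 7.480×10^-4 + 1.623 + 3.116 = 4.744 m·K/W
Q' = ΔT/ΣR = (-189 °C − 19.9 °C)/4.744 = -44.03 W/m
From the inner boundary to the cellular glass/phenolic foam interface, ΣR_partial = 1.628 m·K/W.
T_interface = T_in − Q'·ΣR_partial = -189 °C − (-44.03)(1.628) = -117 °C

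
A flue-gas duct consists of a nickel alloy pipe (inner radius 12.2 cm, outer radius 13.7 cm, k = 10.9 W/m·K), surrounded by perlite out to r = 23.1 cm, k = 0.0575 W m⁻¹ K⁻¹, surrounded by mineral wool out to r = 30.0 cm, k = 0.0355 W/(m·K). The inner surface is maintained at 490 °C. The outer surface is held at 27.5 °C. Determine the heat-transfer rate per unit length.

Treat each layer as a resistance in series:
  R'_nickel alloy = ln(0.137/0.122)/(2πk) = 0.1160/(2π·10.9) = 0.001693 m·K/W
  R'_perlite = ln(0.231/0.137)/(2πk) = 0.5224/(2π·0.0575) = 1.446 m·K/W
  R'_mineral wool = ln(0.300/0.231)/(2πk) = 0.2614/(2π·0.0355) = 1.172 m·K/W
ΣR = 0.001693 + 1.446 + 1.172 = 2.620 m·K/W
Q' = ΔT/ΣR = (490 °C − 27.5 °C)/2.620 = 177 W/m

Q' = 177 W/m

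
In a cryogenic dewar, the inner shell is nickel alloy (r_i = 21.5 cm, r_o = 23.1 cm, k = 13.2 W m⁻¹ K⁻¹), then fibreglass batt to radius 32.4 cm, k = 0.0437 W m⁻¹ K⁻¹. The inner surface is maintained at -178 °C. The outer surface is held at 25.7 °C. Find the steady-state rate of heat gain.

Series thermal resistances, inner to outer:
  R_nickel alloy = (1/0.215 − 1/0.231)/(4πk) = 0.3222/(4π·13.2) = 0.001942 K/W
  R_fibreglass batt = (1/0.231 − 1/0.324)/(4πk) = 1.243/(4π·0.0437) = 2.263 K/W
ΣR = 0.001942 + 2.263 = 2.265 K/W
Q = ΔT/ΣR = (-178 °C − 25.7 °C)/2.265 = -89.9 W
(Negative Q ⇒ heat flows inward; heat gain = 89.9 W.)

Q = 89.9 W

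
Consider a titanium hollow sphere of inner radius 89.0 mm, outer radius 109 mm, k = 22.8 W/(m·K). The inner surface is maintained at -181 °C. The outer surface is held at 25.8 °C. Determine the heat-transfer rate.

Q = 28.7 kW

Q = 4πk·ΔT/(1/r₁ − 1/r₂) = 4π × 22.8 × 206.8 / (1/0.0890 − 1/0.109) = 28700 W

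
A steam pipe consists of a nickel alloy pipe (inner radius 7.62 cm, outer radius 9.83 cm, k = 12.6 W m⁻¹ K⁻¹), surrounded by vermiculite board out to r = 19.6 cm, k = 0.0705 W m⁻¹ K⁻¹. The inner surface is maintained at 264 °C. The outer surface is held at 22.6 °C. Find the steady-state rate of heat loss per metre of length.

Q' = 155 W/m

Series thermal resistances, inner to outer:
  R'_nickel alloy = ln(0.0983/0.0762)/(2πk) = 0.2547/(2π·12.6) = 0.003217 m·K/W
  R'_vermiculite board = ln(0.196/0.0983)/(2πk) = 0.6901/(2π·0.0705) = 1.558 m·K/W
ΣR = 0.003217 + 1.558 = 1.561 m·K/W
Q' = ΔT/ΣR = (264 °C − 22.6 °C)/1.561 = 155 W/m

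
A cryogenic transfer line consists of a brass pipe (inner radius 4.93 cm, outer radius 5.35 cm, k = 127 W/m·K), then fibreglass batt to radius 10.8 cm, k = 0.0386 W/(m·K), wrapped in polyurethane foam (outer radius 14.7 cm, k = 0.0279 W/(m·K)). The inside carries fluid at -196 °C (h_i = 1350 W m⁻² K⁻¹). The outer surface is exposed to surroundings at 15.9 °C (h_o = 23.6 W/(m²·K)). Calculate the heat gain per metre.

Series thermal resistances, inner to outer:
  R'_conv,in = 1/(2πr h) = 1/(2π·0.0493·1350) = 0.002391 m·K/W
  R'_brass = ln(0.0535/0.0493)/(2πk) = 0.08176/(2π·127) = 1.025×10^-4 m·K/W
  R'_fibreglass batt = ln(0.108/0.0535)/(2πk) = 0.7024/(2π·0.0386) = 2.896 m·K/W
  R'_polyurethane foam = ln(0.147/0.108)/(2πk) = 0.3083/(2π·0.0279) = 1.759 m·K/W
  R'_conv,out = 1/(2πr h) = 1/(2π·0.147·23.6) = 0.04588 m·K/W
ΣR = 0.002391 + 1.025×10^-4 + 2.896 + 1.759 + 0.04588 = 4.703 m·K/W
Q' = ΔT/ΣR = (-196 °C − 15.9 °C)/4.703 = -45.1 W/m
(Negative Q' ⇒ heat flows inward; heat gain = 45.1 W/m.)

Q' = 45.1 W/m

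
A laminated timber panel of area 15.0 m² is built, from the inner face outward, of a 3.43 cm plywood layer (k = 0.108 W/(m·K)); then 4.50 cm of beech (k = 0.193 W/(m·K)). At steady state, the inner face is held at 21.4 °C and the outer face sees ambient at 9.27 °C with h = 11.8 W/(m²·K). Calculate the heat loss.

Q = 286 W

Series thermal resistances, inner to outer:
  R_plywood = L/(kA) = 0.0343/(0.108·15.0) = 0.02117 K/W
  R_beech = L/(kA) = 0.0450/(0.193·15.0) = 0.01554 K/W
  R_conv,out = 1/(hA) = 1/(11.8·15.0) = 0.005650 K/W
ΣR = 0.02117 + 0.01554 + 0.005650 = 0.04236 K/W
Q = ΔT/ΣR = (21.4 °C − 9.27 °C)/0.04236 = 286 W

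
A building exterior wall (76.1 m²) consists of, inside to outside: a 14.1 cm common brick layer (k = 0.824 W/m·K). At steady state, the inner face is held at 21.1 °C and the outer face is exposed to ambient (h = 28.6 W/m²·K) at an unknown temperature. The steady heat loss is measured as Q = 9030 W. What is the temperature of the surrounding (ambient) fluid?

T_out = -3.35 °C

Sum the resistances:
  R_common brick = L/(kA) = 0.141/(0.824·76.1) = 0.002249 K/W
  R_conv,out = 1/(hA) = 1/(28.6·76.1) = 4.595×10^-4 K/W
ΣR = 0.002708 K/W
ΔT = Q·ΣR = 9030 × 0.002708 = 24.45 K
Heat flows outward, so T_out = T_in − ΔT = 21.1 − 24.45 = -3.35 °C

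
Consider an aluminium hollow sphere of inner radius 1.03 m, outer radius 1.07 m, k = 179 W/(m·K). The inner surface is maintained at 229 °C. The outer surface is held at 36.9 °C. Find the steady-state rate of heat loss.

Q = 4πk·ΔT/(1/r₁ − 1/r₂) = 4π × 179 × 192.1 / (1/1.03 − 1/1.07) = 1.19×10^7 W

Q = 1.19×10^7 W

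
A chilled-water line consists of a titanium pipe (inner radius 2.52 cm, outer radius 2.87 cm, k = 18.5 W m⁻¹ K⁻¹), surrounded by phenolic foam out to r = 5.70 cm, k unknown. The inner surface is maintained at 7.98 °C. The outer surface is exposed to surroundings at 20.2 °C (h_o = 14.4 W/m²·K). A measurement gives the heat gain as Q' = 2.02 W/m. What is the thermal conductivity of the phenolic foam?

k = 0.0187 W/m·K

ΣR = ΔT/Q' = |7.98 − 20.2|/2.02 = 6.050 m·K/W
Known resistances:
  R'_titanium = ln(0.0287/0.0252)/(2πk) = 0.1301/(2π·18.5) = 0.001119 m·K/W
  R'_conv,out = 1/(2πr h) = 1/(2π·0.0570·14.4) = 0.1939 m·K/W
R_phenolic foam = ΣR − ΣR_known = 6.050 − 0.1950 = 5.855 m·K/W
ln(r₂/r₁)/(2πk) = 5.855 ⇒ k = 0.6862/(2π·5.855) = 0.0187 W/m·K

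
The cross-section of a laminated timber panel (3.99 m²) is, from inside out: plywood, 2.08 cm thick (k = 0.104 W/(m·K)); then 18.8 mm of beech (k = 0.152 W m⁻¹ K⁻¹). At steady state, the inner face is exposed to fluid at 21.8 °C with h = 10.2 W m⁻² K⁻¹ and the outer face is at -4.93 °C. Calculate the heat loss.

Treat each layer as a resistance in series:
  R_conv,in = 1/(hA) = 1/(10.2·3.99) = 0.02457 K/W
  R_plywood = L/(kA) = 0.0208/(0.104·3.99) = 0.05013 K/W
  R_beech = L/(kA) = 0.0188/(0.152·3.99) = 0.03100 K/W
ΣR = 0.02457 + 0.05013 + 0.03100 = 0.1057 K/W
Q = ΔT/ΣR = (21.8 °C − -4.93 °C)/0.1057 = 253 W

Q = 253 W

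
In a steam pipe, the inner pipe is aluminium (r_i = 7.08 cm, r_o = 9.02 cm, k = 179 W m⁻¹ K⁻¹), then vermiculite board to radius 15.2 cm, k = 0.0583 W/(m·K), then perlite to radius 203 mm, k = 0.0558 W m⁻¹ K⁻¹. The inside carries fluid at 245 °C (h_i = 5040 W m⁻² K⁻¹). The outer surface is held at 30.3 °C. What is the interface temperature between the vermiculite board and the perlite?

Resistance network (inner→outer):
  R'_conv,in = 1/(2πr h) = 1/(2π·0.0708·5040) = 4.460×10^-4 m·K/W
  R'_aluminium = ln(0.0902/0.0708)/(2πk) = 0.2422/(2π·179) = 2.153×10^-4 m·K/W
  R'_vermiculite board = ln(0.152/0.0902)/(2πk) = 0.5219/(2π·0.0583) = 1.425 m·K/W
  R'_perlite = ln(0.203/0.152)/(2πk) = 0.2893/(2π·0.0558) = 0.8252 m·K/W
ΣR = 4.460×10^-4 + 2.153×10^-4 + 1.425 + 0.8252 = 2.251 m·K/W
Q' = ΔT/ΣR = (245 °C − 30.3 °C)/2.251 = 95.38 W/m
From the inner boundary to the vermiculite board/perlite interface, ΣR_partial = 1.426 m·K/W.
T_interface = T_in − Q'·ΣR_partial = 245 °C − (95.38)(1.426) = 109 °C

T = 109 °C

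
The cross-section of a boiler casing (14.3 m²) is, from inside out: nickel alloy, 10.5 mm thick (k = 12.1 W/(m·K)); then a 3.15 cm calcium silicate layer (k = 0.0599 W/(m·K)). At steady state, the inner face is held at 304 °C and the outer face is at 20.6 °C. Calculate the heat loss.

Q = 7.69 kW

Resistance network (inner→outer):
  R_nickel alloy = L/(kA) = 0.0105/(12.1·14.3) = 6.068×10^-5 K/W
  R_calcium silicate = L/(kA) = 0.0315/(0.0599·14.3) = 0.03677 K/W
ΣR = 6.068×10^-5 + 0.03677 = 0.03683 K/W
Q = ΔT/ΣR = (304 °C − 20.6 °C)/0.03683 = 7690 W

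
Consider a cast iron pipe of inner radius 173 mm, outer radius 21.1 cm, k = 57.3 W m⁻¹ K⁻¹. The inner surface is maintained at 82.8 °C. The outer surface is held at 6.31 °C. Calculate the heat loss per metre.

Q' = 2πk·ΔT/ln(r₂/r₁) = 2π × 57.3 × 76.49 / ln(0.211/0.173) = 1.39×10^5 W/m

Q' = 139 kW/m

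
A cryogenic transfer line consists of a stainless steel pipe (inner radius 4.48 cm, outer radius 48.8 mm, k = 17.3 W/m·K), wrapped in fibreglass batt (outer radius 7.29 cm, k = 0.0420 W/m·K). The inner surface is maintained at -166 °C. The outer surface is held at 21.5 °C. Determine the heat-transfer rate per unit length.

Series thermal resistances, inner to outer:
  R'_stainless steel = ln(0.0488/0.0448)/(2πk) = 0.08552/(2π·17.3) = 7.868×10^-4 m·K/W
  R'_fibreglass batt = ln(0.0729/0.0488)/(2πk) = 0.4014/(2π·0.0420) = 1.521 m·K/W
ΣR = 7.868×10^-4 + 1.521 = 1.522 m·K/W
Q' = ΔT/ΣR = (-166 °C − 21.5 °C)/1.522 = -123 W/m
(Negative Q' ⇒ heat flows inward; heat gain = 123 W/m.)

Q' = 123 W/m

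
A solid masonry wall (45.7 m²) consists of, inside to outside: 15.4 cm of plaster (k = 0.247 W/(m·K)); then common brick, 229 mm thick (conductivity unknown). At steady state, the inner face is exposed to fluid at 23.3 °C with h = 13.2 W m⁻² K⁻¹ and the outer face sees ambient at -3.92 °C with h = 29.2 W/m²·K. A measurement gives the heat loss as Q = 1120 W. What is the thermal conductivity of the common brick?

k = 0.607 W/m·K

ΣR = ΔT/Q = |23.3 − -3.92|/1120 = 0.02430 K/W
Known resistances:
  R_conv,in = 1/(hA) = 1/(13.2·45.7) = 0.001658 K/W
  R_plaster = L/(kA) = 0.154/(0.247·45.7) = 0.01364 K/W
  R_conv,out = 1/(hA) = 1/(29.2·45.7) = 7.494×10^-4 K/W
R_common brick = ΣR − ΣR_known = 0.02430 − 0.01605 = 0.008250 K/W
L/(kA) = 0.008250 ⇒ k = 0.229/(0.008250·45.7) = 0.607 W/m·K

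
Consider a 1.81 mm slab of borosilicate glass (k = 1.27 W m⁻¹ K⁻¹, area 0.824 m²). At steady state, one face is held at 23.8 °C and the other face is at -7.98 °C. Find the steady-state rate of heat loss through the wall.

Q = 18.4 kW

Q = kA·ΔT/L = 1.27 × 0.824 × |23.8 °C − -7.98 °C| / 0.00181 = 18400 W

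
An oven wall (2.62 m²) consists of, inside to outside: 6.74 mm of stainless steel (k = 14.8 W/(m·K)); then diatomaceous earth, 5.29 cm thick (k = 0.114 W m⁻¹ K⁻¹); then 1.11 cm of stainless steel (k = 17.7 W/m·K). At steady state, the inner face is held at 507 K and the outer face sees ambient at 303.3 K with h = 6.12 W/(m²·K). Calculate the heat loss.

Treat each layer as a resistance in series:
  R_stainless steel = L/(kA) = 0.00674/(14.8·2.62) = 1.738×10^-4 K/W
  R_diatomaceous earth = L/(kA) = 0.0529/(0.114·2.62) = 0.1771 K/W
  R_stainless steel = L/(kA) = 0.0111/(17.7·2.62) = 2.394×10^-4 K/W
  R_conv,out = 1/(hA) = 1/(6.12·2.62) = 0.06237 K/W
ΣR = 1.738×10^-4 + 0.1771 + 2.394×10^-4 + 0.06237 = 0.2399 K/W
Q = ΔT/ΣR = (507 K − 303.3 K)/0.2399 = 849 W

Q = 849 W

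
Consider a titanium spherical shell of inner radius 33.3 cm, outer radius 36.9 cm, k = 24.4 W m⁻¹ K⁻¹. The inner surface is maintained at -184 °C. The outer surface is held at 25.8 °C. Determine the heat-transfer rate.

Q = 220 kW

Q = 4πk·ΔT/(1/r₁ − 1/r₂) = 4π × 24.4 × 209.8 / (1/0.333 − 1/0.369) = 2.20×10^5 W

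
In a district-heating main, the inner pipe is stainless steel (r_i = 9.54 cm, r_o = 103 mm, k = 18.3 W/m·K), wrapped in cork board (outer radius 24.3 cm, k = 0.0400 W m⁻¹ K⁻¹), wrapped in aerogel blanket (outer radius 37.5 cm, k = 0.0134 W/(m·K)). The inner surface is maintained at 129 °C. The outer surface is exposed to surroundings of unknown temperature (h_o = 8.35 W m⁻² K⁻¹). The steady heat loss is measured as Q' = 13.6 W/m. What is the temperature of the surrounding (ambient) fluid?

Sum the resistances:
  R'_stainless steel = ln(0.103/0.0954)/(2πk) = 0.07665/(2π·18.3) = 6.666×10^-4 m·K/W
  R'_cork board = ln(0.243/0.103)/(2πk) = 0.8583/(2π·0.0400) = 3.415 m·K/W
  R'_aerogel blanket = ln(0.375/0.243)/(2πk) = 0.4339/(2π·0.0134) = 5.153 m·K/W
  R'_conv,out = 1/(2πr h) = 1/(2π·0.375·8.35) = 0.05083 m·K/W
ΣR = 8.620 m·K/W
ΔT = Q'·ΣR = 13.6 × 8.620 = 117.2 K
Heat flows outward, so T_out = T_in − ΔT = 129 − 117.2 = 11.8 °C

T_out = 11.8 °C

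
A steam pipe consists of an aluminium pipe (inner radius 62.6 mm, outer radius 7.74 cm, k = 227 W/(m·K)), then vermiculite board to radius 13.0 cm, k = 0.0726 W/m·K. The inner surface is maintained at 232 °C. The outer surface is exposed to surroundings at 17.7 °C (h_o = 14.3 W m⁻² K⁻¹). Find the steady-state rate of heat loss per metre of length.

Q' = 175 W/m

Series thermal resistances, inner to outer:
  R'_aluminium = ln(0.0774/0.0626)/(2πk) = 0.2122/(2π·227) = 1.488×10^-4 m·K/W
  R'_vermiculite board = ln(0.130/0.0774)/(2πk) = 0.5185/(2π·0.0726) = 1.137 m·K/W
  R'_conv,out = 1/(2πr h) = 1/(2π·0.130·14.3) = 0.08561 m·K/W
ΣR = 1.488×10^-4 + 1.137 + 0.08561 = 1.223 m·K/W
Q' = ΔT/ΣR = (232 °C − 17.7 °C)/1.223 = 175 W/m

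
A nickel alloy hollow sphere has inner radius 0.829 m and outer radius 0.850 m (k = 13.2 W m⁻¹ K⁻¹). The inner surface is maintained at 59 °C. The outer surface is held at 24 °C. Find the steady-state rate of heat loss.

Q = 4πk·ΔT/(1/r₁ − 1/r₂) = 4π × 13.2 × 35 / (1/0.829 − 1/0.850) = 1.95×10^5 W

Q = 195 kW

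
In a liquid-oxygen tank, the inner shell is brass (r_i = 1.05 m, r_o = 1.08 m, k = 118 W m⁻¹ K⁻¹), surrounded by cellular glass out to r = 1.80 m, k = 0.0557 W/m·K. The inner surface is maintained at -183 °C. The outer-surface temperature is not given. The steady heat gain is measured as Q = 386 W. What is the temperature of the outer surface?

Sum the resistances:
  R_brass = (1/1.05 − 1/1.08)/(4πk) = 0.02646/(4π·118) = 1.784×10^-5 K/W
  R_cellular glass = (1/1.08 − 1/1.80)/(4πk) = 0.3704/(4π·0.0557) = 0.5291 K/W
ΣR = 0.5292 K/W
ΔT = Q·ΣR = 386 × 0.5292 = 204.3 K
Heat flows inward, so T_out = T_in + ΔT = -183 + 204.3 = 21.3 °C

T_out = 21.3 °C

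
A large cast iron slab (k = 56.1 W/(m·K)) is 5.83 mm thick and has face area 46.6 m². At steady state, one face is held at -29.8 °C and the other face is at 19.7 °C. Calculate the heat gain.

Q = kA·ΔT/L = 56.1 × 46.6 × |-29.8 °C − 19.7 °C| / 0.00583 = 2.22×10^7 W

Q = 2.22×10^7 W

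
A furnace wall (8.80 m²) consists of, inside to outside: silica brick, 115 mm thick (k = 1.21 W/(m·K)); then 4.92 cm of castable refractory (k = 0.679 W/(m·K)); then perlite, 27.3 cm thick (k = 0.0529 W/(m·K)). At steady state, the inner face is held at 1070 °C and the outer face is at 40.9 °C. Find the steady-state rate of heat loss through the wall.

Q = 1700 W

Treat each layer as a resistance in series:
  R_silica brick = L/(kA) = 0.115/(1.21·8.80) = 0.01080 K/W
  R_castable refractory = L/(kA) = 0.0492/(0.679·8.80) = 0.008234 K/W
  R_perlite = L/(kA) = 0.273/(0.0529·8.80) = 0.5864 K/W
ΣR = 0.01080 + 0.008234 + 0.5864 = 0.6054 K/W
Q = ΔT/ΣR = (1070 °C − 40.9 °C)/0.6054 = 1700 W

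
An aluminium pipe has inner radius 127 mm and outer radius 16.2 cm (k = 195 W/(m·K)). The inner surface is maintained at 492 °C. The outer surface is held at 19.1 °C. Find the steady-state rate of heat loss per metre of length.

Q' = 2.38×10^6 W/m

Q' = 2πk·ΔT/ln(r₂/r₁) = 2π × 195 × 472.9 / ln(0.162/0.127) = 2.38×10^6 W/m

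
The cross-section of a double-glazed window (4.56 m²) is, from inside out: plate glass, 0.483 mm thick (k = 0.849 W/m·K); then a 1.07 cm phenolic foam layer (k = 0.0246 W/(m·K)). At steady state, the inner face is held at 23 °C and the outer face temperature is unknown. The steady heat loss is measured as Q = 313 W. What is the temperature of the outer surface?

T_out = -6.89 °C

Sum the resistances:
  R_plate glass = L/(kA) = 4.83×10^-4/(0.849·4.56) = 1.248×10^-4 K/W
  R_phenolic foam = L/(kA) = 0.0107/(0.0246·4.56) = 0.09539 K/W
ΣR = 0.09551 K/W
ΔT = Q·ΣR = 313 × 0.09551 = 29.89 K
Heat flows outward, so T_out = T_in − ΔT = 23 − 29.89 = -6.89 °C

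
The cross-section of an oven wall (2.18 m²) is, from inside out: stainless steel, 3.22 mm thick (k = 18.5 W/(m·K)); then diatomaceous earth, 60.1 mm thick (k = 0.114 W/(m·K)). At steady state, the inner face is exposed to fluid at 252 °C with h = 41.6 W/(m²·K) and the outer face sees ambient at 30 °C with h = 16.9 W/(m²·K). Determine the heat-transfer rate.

Q = 793 W

Resistance network (inner→outer):
  R_conv,in = 1/(hA) = 1/(41.6·2.18) = 0.01103 K/W
  R_stainless steel = L/(kA) = 0.00322/(18.5·2.18) = 7.984×10^-5 K/W
  R_diatomaceous earth = L/(kA) = 0.0601/(0.114·2.18) = 0.2418 K/W
  R_conv,out = 1/(hA) = 1/(16.9·2.18) = 0.02714 K/W
ΣR = 0.01103 + 7.984×10^-5 + 0.2418 + 0.02714 = 0.2800 K/W
Q = ΔT/ΣR = (252 °C − 30 °C)/0.2800 = 793 W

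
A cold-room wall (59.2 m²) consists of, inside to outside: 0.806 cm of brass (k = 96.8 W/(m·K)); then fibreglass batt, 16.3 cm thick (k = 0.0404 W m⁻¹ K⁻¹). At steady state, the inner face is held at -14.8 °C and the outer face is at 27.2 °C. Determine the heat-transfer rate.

Series thermal resistances, inner to outer:
  R_brass = L/(kA) = 0.00806/(96.8·59.2) = 1.406×10^-6 K/W
  R_fibreglass batt = L/(kA) = 0.163/(0.0404·59.2) = 0.06815 K/W
ΣR = 1.406×10^-6 + 0.06815 = 0.06815 K/W
Q = ΔT/ΣR = (-14.8 °C − 27.2 °C)/0.06815 = -616 W
(Negative Q ⇒ heat flows inward; heat gain = 616 W.)

Q = 616 W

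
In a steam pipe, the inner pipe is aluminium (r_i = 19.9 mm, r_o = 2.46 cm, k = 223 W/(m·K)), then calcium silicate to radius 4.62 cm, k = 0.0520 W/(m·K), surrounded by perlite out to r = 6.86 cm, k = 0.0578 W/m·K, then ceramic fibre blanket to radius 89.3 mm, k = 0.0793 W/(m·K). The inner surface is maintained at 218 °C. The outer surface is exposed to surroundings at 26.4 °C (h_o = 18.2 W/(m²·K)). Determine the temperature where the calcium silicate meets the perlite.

T = 117 °C

Series thermal resistances, inner to outer:
  R'_aluminium = ln(0.0246/0.0199)/(2πk) = 0.2120/(2π·223) = 1.513×10^-4 m·K/W
  R'_calcium silicate = ln(0.0462/0.0246)/(2πk) = 0.6302/(2π·0.0520) = 1.929 m·K/W
  R'_perlite = ln(0.0686/0.0462)/(2πk) = 0.3953/(2π·0.0578) = 1.089 m·K/W
  R'_ceramic fibre blanket = ln(0.0893/0.0686)/(2πk) = 0.2637/(2π·0.0793) = 0.5293 m·K/W
  R'_conv,out = 1/(2πr h) = 1/(2π·0.0893·18.2) = 0.09793 m·K/W
ΣR = 1.513×10^-4 + 1.929 + 1.089 + 0.5293 + 0.09793 = 3.645 m·K/W
Q' = ΔT/ΣR = (218 °C − 26.4 °C)/3.645 = 52.57 W/m
From the inner boundary to the calcium silicate/perlite interface, ΣR_partial = 1.929 m·K/W.
T_interface = T_in − Q'·ΣR_partial = 218 °C − (52.57)(1.929) = 117 °C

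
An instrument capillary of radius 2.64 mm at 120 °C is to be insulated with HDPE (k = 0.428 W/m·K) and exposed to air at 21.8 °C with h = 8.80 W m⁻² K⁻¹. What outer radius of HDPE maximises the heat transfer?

For a cylinder, r_cr = k_ins/h = 0.428/8.80 = 0.0486 m = 4.86 cm

r_cr = 4.86 cm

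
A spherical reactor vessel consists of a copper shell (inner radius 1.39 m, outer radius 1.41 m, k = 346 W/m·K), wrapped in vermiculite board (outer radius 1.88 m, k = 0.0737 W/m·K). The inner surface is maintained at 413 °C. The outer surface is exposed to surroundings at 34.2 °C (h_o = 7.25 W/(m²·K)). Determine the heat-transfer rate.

Q = 1950 W

Treat each layer as a resistance in series:
  R_copper = (1/1.39 − 1/1.41)/(4πk) = 0.01020/(4π·346) = 2.347×10^-6 K/W
  R_vermiculite board = (1/1.41 − 1/1.88)/(4πk) = 0.1773/(4π·0.0737) = 0.1914 K/W
  R_conv,out = 1/(4πr²h) = 1/(4π·1.88²·7.25) = 0.003106 K/W
ΣR = 2.347×10^-6 + 0.1914 + 0.003106 = 0.1945 K/W
Q = ΔT/ΣR = (413 °C − 34.2 °C)/0.1945 = 1950 W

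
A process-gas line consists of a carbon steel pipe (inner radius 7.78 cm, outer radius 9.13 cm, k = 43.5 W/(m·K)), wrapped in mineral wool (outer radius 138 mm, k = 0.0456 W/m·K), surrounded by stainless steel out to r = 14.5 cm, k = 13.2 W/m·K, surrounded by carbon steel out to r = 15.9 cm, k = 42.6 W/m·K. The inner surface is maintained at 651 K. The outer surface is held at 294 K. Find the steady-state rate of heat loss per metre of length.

Series thermal resistances, inner to outer:
  R'_carbon steel = ln(0.0913/0.0778)/(2πk) = 0.1600/(2π·43.5) = 5.854×10^-4 m·K/W
  R'_mineral wool = ln(0.138/0.0913)/(2πk) = 0.4131/(2π·0.0456) = 1.442 m·K/W
  R'_stainless steel = ln(0.145/0.138)/(2πk) = 0.04948/(2π·13.2) = 5.966×10^-4 m·K/W
  R'_carbon steel = ln(0.159/0.145)/(2πk) = 0.09217/(2π·42.6) = 3.444×10^-4 m·K/W
ΣR = 5.854×10^-4 + 1.442 + 5.966×10^-4 + 3.444×10^-4 = 1.444 m·K/W
Q' = ΔT/ΣR = (651 K − 294 K)/1.444 = 247 W/m

Q' = 247 W/m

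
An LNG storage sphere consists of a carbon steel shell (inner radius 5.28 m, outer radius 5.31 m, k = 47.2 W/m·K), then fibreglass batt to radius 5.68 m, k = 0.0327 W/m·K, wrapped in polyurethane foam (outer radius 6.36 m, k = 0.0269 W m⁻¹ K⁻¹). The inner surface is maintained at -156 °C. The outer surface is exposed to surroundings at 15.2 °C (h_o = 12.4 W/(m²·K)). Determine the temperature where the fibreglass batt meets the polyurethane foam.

Treat each layer as a resistance in series:
  R_carbon steel = (1/5.28 − 1/5.31)/(4πk) = 0.001070/(4π·47.2) = 1.804×10^-6 K/W
  R_fibreglass batt = (1/5.31 − 1/5.68)/(4πk) = 0.01227/(4π·0.0327) = 0.02985 K/W
  R_polyurethane foam = (1/5.68 − 1/6.36)/(4πk) = 0.01882/(4π·0.0269) = 0.05569 K/W
  R_conv,out = 1/(4πr²h) = 1/(4π·6.36²·12.4) = 1.587×10^-4 K/W
ΣR = 1.804×10^-6 + 0.02985 + 0.05569 + 1.587×10^-4 = 0.08570 K/W
Q = ΔT/ΣR = (-156 °C − 15.2 °C)/0.08570 = -1998 W
From the inner boundary to the fibreglass batt/polyurethane foam interface, ΣR_partial = 0.02985 K/W.
T_interface = T_in − Q·ΣR_partial = -156 °C − (-1998)(0.02985) = -96.4 °C

T = -96.4 °C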